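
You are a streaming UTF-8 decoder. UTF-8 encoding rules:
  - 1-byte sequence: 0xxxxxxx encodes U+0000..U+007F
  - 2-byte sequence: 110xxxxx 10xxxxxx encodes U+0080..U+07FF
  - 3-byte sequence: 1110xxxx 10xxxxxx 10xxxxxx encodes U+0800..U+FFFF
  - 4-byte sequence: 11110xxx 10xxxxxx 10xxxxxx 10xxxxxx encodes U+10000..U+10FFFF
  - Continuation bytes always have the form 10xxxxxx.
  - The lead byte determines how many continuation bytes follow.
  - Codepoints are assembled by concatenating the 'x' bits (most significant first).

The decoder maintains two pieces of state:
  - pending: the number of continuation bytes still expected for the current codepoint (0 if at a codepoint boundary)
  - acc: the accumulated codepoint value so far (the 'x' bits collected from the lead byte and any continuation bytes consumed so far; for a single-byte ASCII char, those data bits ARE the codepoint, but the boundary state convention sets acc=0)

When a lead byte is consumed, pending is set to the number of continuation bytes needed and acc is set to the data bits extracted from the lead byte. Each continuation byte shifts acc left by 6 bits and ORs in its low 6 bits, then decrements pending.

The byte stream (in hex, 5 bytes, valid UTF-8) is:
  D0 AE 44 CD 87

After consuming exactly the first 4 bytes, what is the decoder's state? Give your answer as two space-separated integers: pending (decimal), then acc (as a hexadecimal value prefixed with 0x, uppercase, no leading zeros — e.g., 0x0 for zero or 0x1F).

Byte[0]=D0: 2-byte lead. pending=1, acc=0x10
Byte[1]=AE: continuation. acc=(acc<<6)|0x2E=0x42E, pending=0
Byte[2]=44: 1-byte. pending=0, acc=0x0
Byte[3]=CD: 2-byte lead. pending=1, acc=0xD

Answer: 1 0xD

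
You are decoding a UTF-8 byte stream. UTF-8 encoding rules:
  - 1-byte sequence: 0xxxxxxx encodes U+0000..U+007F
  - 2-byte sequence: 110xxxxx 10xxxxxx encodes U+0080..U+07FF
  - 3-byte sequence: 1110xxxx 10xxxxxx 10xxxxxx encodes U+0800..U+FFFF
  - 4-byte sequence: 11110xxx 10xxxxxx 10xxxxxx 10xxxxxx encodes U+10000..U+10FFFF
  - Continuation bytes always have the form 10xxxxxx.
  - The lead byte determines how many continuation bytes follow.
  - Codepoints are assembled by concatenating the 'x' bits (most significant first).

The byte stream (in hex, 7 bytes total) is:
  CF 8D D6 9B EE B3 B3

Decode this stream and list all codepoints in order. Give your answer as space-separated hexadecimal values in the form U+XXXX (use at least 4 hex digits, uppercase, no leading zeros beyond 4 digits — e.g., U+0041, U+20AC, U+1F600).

Answer: U+03CD U+059B U+ECF3

Derivation:
Byte[0]=CF: 2-byte lead, need 1 cont bytes. acc=0xF
Byte[1]=8D: continuation. acc=(acc<<6)|0x0D=0x3CD
Completed: cp=U+03CD (starts at byte 0)
Byte[2]=D6: 2-byte lead, need 1 cont bytes. acc=0x16
Byte[3]=9B: continuation. acc=(acc<<6)|0x1B=0x59B
Completed: cp=U+059B (starts at byte 2)
Byte[4]=EE: 3-byte lead, need 2 cont bytes. acc=0xE
Byte[5]=B3: continuation. acc=(acc<<6)|0x33=0x3B3
Byte[6]=B3: continuation. acc=(acc<<6)|0x33=0xECF3
Completed: cp=U+ECF3 (starts at byte 4)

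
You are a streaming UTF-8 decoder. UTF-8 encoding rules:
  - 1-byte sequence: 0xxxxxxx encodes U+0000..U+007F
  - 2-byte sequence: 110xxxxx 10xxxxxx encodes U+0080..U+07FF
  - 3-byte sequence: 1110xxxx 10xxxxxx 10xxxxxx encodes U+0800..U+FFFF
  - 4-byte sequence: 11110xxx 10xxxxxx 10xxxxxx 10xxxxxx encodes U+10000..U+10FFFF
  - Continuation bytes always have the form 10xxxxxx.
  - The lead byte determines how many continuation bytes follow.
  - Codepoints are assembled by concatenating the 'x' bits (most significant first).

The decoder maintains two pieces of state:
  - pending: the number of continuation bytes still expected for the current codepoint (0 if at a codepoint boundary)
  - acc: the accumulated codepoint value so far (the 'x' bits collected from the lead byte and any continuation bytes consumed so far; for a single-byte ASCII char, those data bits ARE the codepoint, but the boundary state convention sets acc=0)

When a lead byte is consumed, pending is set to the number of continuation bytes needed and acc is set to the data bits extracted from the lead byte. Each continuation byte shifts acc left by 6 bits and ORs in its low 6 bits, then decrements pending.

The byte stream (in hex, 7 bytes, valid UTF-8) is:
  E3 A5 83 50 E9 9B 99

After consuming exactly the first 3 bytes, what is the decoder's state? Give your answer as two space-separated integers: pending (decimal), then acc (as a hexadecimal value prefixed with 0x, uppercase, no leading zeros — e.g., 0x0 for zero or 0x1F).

Answer: 0 0x3943

Derivation:
Byte[0]=E3: 3-byte lead. pending=2, acc=0x3
Byte[1]=A5: continuation. acc=(acc<<6)|0x25=0xE5, pending=1
Byte[2]=83: continuation. acc=(acc<<6)|0x03=0x3943, pending=0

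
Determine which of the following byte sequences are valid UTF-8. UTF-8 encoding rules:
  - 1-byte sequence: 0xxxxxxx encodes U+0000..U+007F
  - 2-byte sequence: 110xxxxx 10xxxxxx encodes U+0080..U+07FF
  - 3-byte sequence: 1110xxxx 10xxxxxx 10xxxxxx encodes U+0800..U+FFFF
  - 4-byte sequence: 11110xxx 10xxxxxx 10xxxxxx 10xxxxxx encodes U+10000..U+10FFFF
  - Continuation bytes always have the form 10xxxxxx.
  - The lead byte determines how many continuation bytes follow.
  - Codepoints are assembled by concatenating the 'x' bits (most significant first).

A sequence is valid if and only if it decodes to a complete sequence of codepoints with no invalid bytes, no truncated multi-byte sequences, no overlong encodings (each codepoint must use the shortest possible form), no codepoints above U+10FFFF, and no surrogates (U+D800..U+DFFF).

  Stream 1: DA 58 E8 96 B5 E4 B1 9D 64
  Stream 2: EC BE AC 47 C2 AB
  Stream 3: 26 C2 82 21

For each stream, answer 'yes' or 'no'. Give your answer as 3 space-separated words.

Stream 1: error at byte offset 1. INVALID
Stream 2: decodes cleanly. VALID
Stream 3: decodes cleanly. VALID

Answer: no yes yes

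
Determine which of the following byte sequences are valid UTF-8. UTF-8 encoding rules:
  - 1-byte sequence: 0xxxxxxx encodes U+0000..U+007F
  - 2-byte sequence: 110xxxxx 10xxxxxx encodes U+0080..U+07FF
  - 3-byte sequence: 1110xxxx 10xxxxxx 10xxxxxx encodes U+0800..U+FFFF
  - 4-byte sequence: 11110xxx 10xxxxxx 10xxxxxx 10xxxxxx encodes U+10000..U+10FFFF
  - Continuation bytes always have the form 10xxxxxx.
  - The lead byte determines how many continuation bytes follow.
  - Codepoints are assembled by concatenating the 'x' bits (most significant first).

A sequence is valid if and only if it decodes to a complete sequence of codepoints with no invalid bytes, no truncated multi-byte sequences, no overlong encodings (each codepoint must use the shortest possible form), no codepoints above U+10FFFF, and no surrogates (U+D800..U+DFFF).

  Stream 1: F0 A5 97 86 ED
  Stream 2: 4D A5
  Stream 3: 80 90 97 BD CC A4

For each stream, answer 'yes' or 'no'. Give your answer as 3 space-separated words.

Answer: no no no

Derivation:
Stream 1: error at byte offset 5. INVALID
Stream 2: error at byte offset 1. INVALID
Stream 3: error at byte offset 0. INVALID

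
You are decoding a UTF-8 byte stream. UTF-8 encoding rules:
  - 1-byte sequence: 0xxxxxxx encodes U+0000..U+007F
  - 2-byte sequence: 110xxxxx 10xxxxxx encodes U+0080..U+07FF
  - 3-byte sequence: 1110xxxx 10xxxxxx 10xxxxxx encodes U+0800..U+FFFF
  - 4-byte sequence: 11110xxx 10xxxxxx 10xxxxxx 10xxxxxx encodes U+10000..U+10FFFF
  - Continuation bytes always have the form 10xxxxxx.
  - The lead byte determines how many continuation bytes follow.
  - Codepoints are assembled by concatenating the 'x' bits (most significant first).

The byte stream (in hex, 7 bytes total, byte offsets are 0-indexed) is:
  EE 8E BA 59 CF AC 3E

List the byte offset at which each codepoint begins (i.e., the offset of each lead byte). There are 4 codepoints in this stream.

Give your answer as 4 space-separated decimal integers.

Byte[0]=EE: 3-byte lead, need 2 cont bytes. acc=0xE
Byte[1]=8E: continuation. acc=(acc<<6)|0x0E=0x38E
Byte[2]=BA: continuation. acc=(acc<<6)|0x3A=0xE3BA
Completed: cp=U+E3BA (starts at byte 0)
Byte[3]=59: 1-byte ASCII. cp=U+0059
Byte[4]=CF: 2-byte lead, need 1 cont bytes. acc=0xF
Byte[5]=AC: continuation. acc=(acc<<6)|0x2C=0x3EC
Completed: cp=U+03EC (starts at byte 4)
Byte[6]=3E: 1-byte ASCII. cp=U+003E

Answer: 0 3 4 6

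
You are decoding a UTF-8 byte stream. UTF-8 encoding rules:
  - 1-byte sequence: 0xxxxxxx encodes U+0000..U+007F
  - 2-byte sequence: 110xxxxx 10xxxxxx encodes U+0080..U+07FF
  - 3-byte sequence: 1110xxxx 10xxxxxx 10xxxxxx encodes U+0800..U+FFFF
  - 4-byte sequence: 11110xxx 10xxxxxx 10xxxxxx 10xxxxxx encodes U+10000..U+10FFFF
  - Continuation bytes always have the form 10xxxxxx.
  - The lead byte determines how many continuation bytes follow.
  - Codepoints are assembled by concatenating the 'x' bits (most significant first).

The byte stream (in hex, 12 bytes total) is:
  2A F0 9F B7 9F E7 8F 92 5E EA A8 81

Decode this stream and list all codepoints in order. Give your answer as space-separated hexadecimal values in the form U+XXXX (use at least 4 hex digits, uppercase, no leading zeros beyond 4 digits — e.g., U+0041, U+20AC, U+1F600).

Byte[0]=2A: 1-byte ASCII. cp=U+002A
Byte[1]=F0: 4-byte lead, need 3 cont bytes. acc=0x0
Byte[2]=9F: continuation. acc=(acc<<6)|0x1F=0x1F
Byte[3]=B7: continuation. acc=(acc<<6)|0x37=0x7F7
Byte[4]=9F: continuation. acc=(acc<<6)|0x1F=0x1FDDF
Completed: cp=U+1FDDF (starts at byte 1)
Byte[5]=E7: 3-byte lead, need 2 cont bytes. acc=0x7
Byte[6]=8F: continuation. acc=(acc<<6)|0x0F=0x1CF
Byte[7]=92: continuation. acc=(acc<<6)|0x12=0x73D2
Completed: cp=U+73D2 (starts at byte 5)
Byte[8]=5E: 1-byte ASCII. cp=U+005E
Byte[9]=EA: 3-byte lead, need 2 cont bytes. acc=0xA
Byte[10]=A8: continuation. acc=(acc<<6)|0x28=0x2A8
Byte[11]=81: continuation. acc=(acc<<6)|0x01=0xAA01
Completed: cp=U+AA01 (starts at byte 9)

Answer: U+002A U+1FDDF U+73D2 U+005E U+AA01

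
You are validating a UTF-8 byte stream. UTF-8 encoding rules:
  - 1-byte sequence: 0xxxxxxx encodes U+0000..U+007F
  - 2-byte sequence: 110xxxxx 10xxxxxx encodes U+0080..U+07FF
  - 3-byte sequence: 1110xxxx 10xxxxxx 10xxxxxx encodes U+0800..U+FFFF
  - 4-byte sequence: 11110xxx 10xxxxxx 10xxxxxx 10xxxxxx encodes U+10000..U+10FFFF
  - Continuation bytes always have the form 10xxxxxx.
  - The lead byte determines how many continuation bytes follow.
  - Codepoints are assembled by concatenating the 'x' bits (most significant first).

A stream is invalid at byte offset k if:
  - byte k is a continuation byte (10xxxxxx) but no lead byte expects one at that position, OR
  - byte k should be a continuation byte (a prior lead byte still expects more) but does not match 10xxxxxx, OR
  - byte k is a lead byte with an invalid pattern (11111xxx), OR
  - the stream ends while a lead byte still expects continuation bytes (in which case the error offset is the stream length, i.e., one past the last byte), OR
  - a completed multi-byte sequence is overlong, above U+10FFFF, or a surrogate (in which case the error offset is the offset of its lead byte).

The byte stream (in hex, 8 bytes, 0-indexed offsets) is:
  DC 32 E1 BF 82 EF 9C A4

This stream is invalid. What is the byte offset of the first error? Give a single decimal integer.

Byte[0]=DC: 2-byte lead, need 1 cont bytes. acc=0x1C
Byte[1]=32: expected 10xxxxxx continuation. INVALID

Answer: 1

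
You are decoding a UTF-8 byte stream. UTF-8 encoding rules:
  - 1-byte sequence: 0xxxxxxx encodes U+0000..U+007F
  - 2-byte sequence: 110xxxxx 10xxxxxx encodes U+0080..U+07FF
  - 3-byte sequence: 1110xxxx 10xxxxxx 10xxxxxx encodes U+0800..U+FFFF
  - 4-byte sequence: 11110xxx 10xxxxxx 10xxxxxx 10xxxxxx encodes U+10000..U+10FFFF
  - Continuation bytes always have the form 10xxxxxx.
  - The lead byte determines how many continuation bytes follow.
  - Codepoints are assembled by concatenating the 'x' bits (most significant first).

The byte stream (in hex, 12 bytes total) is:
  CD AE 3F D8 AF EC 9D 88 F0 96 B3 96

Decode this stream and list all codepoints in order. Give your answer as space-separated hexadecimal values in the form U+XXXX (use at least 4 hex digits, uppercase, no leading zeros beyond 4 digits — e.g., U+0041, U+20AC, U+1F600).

Byte[0]=CD: 2-byte lead, need 1 cont bytes. acc=0xD
Byte[1]=AE: continuation. acc=(acc<<6)|0x2E=0x36E
Completed: cp=U+036E (starts at byte 0)
Byte[2]=3F: 1-byte ASCII. cp=U+003F
Byte[3]=D8: 2-byte lead, need 1 cont bytes. acc=0x18
Byte[4]=AF: continuation. acc=(acc<<6)|0x2F=0x62F
Completed: cp=U+062F (starts at byte 3)
Byte[5]=EC: 3-byte lead, need 2 cont bytes. acc=0xC
Byte[6]=9D: continuation. acc=(acc<<6)|0x1D=0x31D
Byte[7]=88: continuation. acc=(acc<<6)|0x08=0xC748
Completed: cp=U+C748 (starts at byte 5)
Byte[8]=F0: 4-byte lead, need 3 cont bytes. acc=0x0
Byte[9]=96: continuation. acc=(acc<<6)|0x16=0x16
Byte[10]=B3: continuation. acc=(acc<<6)|0x33=0x5B3
Byte[11]=96: continuation. acc=(acc<<6)|0x16=0x16CD6
Completed: cp=U+16CD6 (starts at byte 8)

Answer: U+036E U+003F U+062F U+C748 U+16CD6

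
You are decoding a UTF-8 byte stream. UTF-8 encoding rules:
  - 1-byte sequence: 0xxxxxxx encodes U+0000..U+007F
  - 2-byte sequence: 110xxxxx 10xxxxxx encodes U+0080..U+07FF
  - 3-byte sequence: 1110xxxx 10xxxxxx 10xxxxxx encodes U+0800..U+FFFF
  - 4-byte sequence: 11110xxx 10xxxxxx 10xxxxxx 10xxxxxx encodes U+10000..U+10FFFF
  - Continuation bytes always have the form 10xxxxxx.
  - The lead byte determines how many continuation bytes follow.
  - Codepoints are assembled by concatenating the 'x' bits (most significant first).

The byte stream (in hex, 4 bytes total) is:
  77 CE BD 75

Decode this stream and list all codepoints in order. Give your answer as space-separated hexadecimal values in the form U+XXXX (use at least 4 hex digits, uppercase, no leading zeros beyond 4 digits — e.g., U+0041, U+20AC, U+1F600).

Answer: U+0077 U+03BD U+0075

Derivation:
Byte[0]=77: 1-byte ASCII. cp=U+0077
Byte[1]=CE: 2-byte lead, need 1 cont bytes. acc=0xE
Byte[2]=BD: continuation. acc=(acc<<6)|0x3D=0x3BD
Completed: cp=U+03BD (starts at byte 1)
Byte[3]=75: 1-byte ASCII. cp=U+0075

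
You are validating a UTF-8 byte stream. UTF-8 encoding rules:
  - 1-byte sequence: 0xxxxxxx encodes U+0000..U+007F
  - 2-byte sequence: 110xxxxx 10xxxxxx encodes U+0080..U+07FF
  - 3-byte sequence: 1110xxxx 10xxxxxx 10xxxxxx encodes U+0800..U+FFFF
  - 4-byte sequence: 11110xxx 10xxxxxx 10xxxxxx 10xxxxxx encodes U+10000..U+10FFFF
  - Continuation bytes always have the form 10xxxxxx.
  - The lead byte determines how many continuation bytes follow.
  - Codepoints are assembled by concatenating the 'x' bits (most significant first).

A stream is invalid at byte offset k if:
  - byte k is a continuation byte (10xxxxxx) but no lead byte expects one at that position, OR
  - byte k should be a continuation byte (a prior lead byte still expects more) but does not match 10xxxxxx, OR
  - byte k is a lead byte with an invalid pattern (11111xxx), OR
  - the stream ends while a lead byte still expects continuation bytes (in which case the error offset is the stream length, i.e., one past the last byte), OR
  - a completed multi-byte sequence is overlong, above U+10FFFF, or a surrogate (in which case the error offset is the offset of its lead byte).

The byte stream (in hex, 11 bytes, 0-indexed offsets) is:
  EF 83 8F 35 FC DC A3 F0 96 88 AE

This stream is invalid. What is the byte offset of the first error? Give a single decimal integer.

Answer: 4

Derivation:
Byte[0]=EF: 3-byte lead, need 2 cont bytes. acc=0xF
Byte[1]=83: continuation. acc=(acc<<6)|0x03=0x3C3
Byte[2]=8F: continuation. acc=(acc<<6)|0x0F=0xF0CF
Completed: cp=U+F0CF (starts at byte 0)
Byte[3]=35: 1-byte ASCII. cp=U+0035
Byte[4]=FC: INVALID lead byte (not 0xxx/110x/1110/11110)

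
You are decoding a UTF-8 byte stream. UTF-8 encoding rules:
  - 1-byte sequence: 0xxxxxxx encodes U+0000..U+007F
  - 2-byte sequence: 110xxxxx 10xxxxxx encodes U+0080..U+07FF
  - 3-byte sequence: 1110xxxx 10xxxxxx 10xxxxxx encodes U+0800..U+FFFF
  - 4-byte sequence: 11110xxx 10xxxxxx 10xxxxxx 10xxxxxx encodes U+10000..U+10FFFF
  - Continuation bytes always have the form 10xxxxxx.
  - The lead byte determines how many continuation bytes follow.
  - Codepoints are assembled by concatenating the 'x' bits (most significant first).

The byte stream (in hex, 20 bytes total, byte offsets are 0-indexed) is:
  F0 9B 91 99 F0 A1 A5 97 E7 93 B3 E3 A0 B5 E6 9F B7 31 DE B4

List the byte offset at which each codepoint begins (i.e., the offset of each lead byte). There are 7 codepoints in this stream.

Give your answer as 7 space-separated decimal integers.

Answer: 0 4 8 11 14 17 18

Derivation:
Byte[0]=F0: 4-byte lead, need 3 cont bytes. acc=0x0
Byte[1]=9B: continuation. acc=(acc<<6)|0x1B=0x1B
Byte[2]=91: continuation. acc=(acc<<6)|0x11=0x6D1
Byte[3]=99: continuation. acc=(acc<<6)|0x19=0x1B459
Completed: cp=U+1B459 (starts at byte 0)
Byte[4]=F0: 4-byte lead, need 3 cont bytes. acc=0x0
Byte[5]=A1: continuation. acc=(acc<<6)|0x21=0x21
Byte[6]=A5: continuation. acc=(acc<<6)|0x25=0x865
Byte[7]=97: continuation. acc=(acc<<6)|0x17=0x21957
Completed: cp=U+21957 (starts at byte 4)
Byte[8]=E7: 3-byte lead, need 2 cont bytes. acc=0x7
Byte[9]=93: continuation. acc=(acc<<6)|0x13=0x1D3
Byte[10]=B3: continuation. acc=(acc<<6)|0x33=0x74F3
Completed: cp=U+74F3 (starts at byte 8)
Byte[11]=E3: 3-byte lead, need 2 cont bytes. acc=0x3
Byte[12]=A0: continuation. acc=(acc<<6)|0x20=0xE0
Byte[13]=B5: continuation. acc=(acc<<6)|0x35=0x3835
Completed: cp=U+3835 (starts at byte 11)
Byte[14]=E6: 3-byte lead, need 2 cont bytes. acc=0x6
Byte[15]=9F: continuation. acc=(acc<<6)|0x1F=0x19F
Byte[16]=B7: continuation. acc=(acc<<6)|0x37=0x67F7
Completed: cp=U+67F7 (starts at byte 14)
Byte[17]=31: 1-byte ASCII. cp=U+0031
Byte[18]=DE: 2-byte lead, need 1 cont bytes. acc=0x1E
Byte[19]=B4: continuation. acc=(acc<<6)|0x34=0x7B4
Completed: cp=U+07B4 (starts at byte 18)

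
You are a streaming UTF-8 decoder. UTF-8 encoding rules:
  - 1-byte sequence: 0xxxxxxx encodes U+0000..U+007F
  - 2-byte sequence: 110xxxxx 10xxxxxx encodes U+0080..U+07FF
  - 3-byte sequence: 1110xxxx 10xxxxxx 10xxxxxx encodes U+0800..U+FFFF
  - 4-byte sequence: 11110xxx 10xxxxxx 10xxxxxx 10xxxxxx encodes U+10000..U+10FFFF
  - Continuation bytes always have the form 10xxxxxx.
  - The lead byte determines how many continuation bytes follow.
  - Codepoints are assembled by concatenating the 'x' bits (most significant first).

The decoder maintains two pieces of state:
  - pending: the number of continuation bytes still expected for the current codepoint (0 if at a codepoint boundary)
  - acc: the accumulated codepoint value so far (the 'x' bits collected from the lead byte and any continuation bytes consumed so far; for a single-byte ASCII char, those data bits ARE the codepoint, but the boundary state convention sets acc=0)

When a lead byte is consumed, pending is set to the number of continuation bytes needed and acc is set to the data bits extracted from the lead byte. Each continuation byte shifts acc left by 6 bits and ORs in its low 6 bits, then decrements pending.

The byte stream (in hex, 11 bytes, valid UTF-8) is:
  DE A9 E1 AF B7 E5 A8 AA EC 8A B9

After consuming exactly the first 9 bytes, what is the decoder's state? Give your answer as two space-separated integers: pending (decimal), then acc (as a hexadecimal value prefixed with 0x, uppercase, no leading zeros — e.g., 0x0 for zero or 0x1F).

Answer: 2 0xC

Derivation:
Byte[0]=DE: 2-byte lead. pending=1, acc=0x1E
Byte[1]=A9: continuation. acc=(acc<<6)|0x29=0x7A9, pending=0
Byte[2]=E1: 3-byte lead. pending=2, acc=0x1
Byte[3]=AF: continuation. acc=(acc<<6)|0x2F=0x6F, pending=1
Byte[4]=B7: continuation. acc=(acc<<6)|0x37=0x1BF7, pending=0
Byte[5]=E5: 3-byte lead. pending=2, acc=0x5
Byte[6]=A8: continuation. acc=(acc<<6)|0x28=0x168, pending=1
Byte[7]=AA: continuation. acc=(acc<<6)|0x2A=0x5A2A, pending=0
Byte[8]=EC: 3-byte lead. pending=2, acc=0xC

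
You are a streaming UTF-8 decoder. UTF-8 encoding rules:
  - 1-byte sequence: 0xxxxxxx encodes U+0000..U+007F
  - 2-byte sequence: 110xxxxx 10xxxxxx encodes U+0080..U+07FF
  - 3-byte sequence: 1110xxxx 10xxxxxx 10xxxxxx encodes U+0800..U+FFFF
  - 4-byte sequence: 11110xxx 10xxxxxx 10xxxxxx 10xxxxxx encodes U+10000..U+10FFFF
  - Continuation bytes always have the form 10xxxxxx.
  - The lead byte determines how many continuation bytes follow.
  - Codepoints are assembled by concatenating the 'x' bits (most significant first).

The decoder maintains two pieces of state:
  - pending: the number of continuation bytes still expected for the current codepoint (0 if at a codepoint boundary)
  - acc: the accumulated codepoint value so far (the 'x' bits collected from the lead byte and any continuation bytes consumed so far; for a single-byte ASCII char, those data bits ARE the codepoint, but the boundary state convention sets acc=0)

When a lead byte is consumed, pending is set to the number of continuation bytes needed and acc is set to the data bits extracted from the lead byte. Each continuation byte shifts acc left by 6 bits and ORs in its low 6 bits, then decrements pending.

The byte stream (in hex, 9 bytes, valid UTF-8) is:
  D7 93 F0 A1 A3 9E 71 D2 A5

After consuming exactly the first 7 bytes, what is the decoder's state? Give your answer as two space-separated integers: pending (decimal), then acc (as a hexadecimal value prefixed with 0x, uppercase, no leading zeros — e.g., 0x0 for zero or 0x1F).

Answer: 0 0x0

Derivation:
Byte[0]=D7: 2-byte lead. pending=1, acc=0x17
Byte[1]=93: continuation. acc=(acc<<6)|0x13=0x5D3, pending=0
Byte[2]=F0: 4-byte lead. pending=3, acc=0x0
Byte[3]=A1: continuation. acc=(acc<<6)|0x21=0x21, pending=2
Byte[4]=A3: continuation. acc=(acc<<6)|0x23=0x863, pending=1
Byte[5]=9E: continuation. acc=(acc<<6)|0x1E=0x218DE, pending=0
Byte[6]=71: 1-byte. pending=0, acc=0x0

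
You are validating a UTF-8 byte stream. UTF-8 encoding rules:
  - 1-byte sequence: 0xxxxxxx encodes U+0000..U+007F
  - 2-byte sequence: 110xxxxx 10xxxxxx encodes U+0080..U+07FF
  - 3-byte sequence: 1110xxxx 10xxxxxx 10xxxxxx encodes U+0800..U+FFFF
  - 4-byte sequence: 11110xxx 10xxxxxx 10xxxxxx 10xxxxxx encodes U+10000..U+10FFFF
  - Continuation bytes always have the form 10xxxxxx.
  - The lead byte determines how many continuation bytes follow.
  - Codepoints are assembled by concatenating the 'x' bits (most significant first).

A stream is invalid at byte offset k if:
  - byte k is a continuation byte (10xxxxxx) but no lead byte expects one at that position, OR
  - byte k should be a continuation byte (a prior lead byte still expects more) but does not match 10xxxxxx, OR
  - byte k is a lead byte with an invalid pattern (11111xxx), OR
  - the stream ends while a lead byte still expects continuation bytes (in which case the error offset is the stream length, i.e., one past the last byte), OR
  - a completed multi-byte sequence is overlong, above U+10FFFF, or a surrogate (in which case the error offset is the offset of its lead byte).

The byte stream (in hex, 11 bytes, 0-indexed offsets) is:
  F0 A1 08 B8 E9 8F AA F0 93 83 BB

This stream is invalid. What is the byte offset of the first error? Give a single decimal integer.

Byte[0]=F0: 4-byte lead, need 3 cont bytes. acc=0x0
Byte[1]=A1: continuation. acc=(acc<<6)|0x21=0x21
Byte[2]=08: expected 10xxxxxx continuation. INVALID

Answer: 2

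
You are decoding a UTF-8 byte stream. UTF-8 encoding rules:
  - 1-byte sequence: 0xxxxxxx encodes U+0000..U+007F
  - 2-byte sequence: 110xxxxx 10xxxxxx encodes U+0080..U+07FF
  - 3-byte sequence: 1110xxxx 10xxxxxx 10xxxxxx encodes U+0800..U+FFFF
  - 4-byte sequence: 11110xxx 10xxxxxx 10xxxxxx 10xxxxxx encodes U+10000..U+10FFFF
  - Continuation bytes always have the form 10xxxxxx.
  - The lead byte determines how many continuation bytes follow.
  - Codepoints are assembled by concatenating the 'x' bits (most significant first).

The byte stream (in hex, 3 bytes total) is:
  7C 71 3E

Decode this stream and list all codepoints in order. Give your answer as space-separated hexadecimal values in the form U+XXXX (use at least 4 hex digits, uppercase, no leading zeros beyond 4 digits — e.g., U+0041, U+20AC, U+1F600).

Byte[0]=7C: 1-byte ASCII. cp=U+007C
Byte[1]=71: 1-byte ASCII. cp=U+0071
Byte[2]=3E: 1-byte ASCII. cp=U+003E

Answer: U+007C U+0071 U+003E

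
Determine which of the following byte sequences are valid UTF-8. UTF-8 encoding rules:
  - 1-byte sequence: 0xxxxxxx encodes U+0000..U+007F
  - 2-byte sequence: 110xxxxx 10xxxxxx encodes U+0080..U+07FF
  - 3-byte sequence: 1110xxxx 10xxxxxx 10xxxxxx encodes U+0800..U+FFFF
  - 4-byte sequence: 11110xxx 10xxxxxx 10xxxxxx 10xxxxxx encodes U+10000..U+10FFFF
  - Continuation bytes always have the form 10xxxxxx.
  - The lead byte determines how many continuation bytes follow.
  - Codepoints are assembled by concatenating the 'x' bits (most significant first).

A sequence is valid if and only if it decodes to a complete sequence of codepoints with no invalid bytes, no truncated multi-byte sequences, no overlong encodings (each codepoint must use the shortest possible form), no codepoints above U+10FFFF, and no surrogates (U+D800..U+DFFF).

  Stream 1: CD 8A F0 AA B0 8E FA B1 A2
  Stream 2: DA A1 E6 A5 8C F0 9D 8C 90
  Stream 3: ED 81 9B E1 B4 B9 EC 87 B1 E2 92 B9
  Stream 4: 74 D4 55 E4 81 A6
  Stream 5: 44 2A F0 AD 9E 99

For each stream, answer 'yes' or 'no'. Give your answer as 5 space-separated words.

Stream 1: error at byte offset 6. INVALID
Stream 2: decodes cleanly. VALID
Stream 3: decodes cleanly. VALID
Stream 4: error at byte offset 2. INVALID
Stream 5: decodes cleanly. VALID

Answer: no yes yes no yes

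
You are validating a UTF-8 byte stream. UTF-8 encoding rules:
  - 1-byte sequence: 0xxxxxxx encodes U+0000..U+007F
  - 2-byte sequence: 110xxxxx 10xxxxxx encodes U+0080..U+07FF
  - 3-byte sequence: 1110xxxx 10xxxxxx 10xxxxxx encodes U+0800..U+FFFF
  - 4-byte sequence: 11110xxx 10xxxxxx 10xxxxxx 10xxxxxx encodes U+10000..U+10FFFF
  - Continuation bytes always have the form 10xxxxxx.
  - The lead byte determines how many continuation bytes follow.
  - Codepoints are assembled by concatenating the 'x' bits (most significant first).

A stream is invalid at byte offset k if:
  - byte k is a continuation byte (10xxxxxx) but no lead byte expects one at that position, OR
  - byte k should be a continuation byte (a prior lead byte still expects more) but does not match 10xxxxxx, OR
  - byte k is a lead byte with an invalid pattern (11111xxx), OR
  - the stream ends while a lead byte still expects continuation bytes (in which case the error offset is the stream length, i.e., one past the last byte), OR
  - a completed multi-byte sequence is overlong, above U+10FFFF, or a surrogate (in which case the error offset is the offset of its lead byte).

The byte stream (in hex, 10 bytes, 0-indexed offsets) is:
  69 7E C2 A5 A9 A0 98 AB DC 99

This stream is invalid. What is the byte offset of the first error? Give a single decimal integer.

Answer: 4

Derivation:
Byte[0]=69: 1-byte ASCII. cp=U+0069
Byte[1]=7E: 1-byte ASCII. cp=U+007E
Byte[2]=C2: 2-byte lead, need 1 cont bytes. acc=0x2
Byte[3]=A5: continuation. acc=(acc<<6)|0x25=0xA5
Completed: cp=U+00A5 (starts at byte 2)
Byte[4]=A9: INVALID lead byte (not 0xxx/110x/1110/11110)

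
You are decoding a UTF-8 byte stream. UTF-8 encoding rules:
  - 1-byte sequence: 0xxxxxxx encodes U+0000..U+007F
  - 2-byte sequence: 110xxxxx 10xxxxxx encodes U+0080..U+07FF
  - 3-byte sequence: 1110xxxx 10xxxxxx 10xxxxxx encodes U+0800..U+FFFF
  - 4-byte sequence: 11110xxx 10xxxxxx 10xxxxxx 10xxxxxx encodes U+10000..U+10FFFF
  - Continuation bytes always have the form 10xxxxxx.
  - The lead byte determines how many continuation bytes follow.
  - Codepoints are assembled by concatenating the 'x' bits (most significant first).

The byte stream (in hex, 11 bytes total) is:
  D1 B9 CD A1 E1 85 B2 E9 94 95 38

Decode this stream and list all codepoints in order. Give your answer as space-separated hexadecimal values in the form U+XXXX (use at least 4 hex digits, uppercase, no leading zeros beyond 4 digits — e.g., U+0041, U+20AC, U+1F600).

Answer: U+0479 U+0361 U+1172 U+9515 U+0038

Derivation:
Byte[0]=D1: 2-byte lead, need 1 cont bytes. acc=0x11
Byte[1]=B9: continuation. acc=(acc<<6)|0x39=0x479
Completed: cp=U+0479 (starts at byte 0)
Byte[2]=CD: 2-byte lead, need 1 cont bytes. acc=0xD
Byte[3]=A1: continuation. acc=(acc<<6)|0x21=0x361
Completed: cp=U+0361 (starts at byte 2)
Byte[4]=E1: 3-byte lead, need 2 cont bytes. acc=0x1
Byte[5]=85: continuation. acc=(acc<<6)|0x05=0x45
Byte[6]=B2: continuation. acc=(acc<<6)|0x32=0x1172
Completed: cp=U+1172 (starts at byte 4)
Byte[7]=E9: 3-byte lead, need 2 cont bytes. acc=0x9
Byte[8]=94: continuation. acc=(acc<<6)|0x14=0x254
Byte[9]=95: continuation. acc=(acc<<6)|0x15=0x9515
Completed: cp=U+9515 (starts at byte 7)
Byte[10]=38: 1-byte ASCII. cp=U+0038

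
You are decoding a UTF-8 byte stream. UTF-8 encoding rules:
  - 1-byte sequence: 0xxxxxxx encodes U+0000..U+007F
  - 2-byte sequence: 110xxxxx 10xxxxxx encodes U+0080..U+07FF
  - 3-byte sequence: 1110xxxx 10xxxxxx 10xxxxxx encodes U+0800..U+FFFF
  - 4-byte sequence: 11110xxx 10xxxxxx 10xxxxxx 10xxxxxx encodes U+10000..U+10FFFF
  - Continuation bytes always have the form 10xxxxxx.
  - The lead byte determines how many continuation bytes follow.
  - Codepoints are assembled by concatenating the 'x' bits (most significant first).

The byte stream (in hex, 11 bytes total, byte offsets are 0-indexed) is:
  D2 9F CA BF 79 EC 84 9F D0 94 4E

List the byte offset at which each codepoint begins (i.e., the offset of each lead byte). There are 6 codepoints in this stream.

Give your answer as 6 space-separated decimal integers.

Byte[0]=D2: 2-byte lead, need 1 cont bytes. acc=0x12
Byte[1]=9F: continuation. acc=(acc<<6)|0x1F=0x49F
Completed: cp=U+049F (starts at byte 0)
Byte[2]=CA: 2-byte lead, need 1 cont bytes. acc=0xA
Byte[3]=BF: continuation. acc=(acc<<6)|0x3F=0x2BF
Completed: cp=U+02BF (starts at byte 2)
Byte[4]=79: 1-byte ASCII. cp=U+0079
Byte[5]=EC: 3-byte lead, need 2 cont bytes. acc=0xC
Byte[6]=84: continuation. acc=(acc<<6)|0x04=0x304
Byte[7]=9F: continuation. acc=(acc<<6)|0x1F=0xC11F
Completed: cp=U+C11F (starts at byte 5)
Byte[8]=D0: 2-byte lead, need 1 cont bytes. acc=0x10
Byte[9]=94: continuation. acc=(acc<<6)|0x14=0x414
Completed: cp=U+0414 (starts at byte 8)
Byte[10]=4E: 1-byte ASCII. cp=U+004E

Answer: 0 2 4 5 8 10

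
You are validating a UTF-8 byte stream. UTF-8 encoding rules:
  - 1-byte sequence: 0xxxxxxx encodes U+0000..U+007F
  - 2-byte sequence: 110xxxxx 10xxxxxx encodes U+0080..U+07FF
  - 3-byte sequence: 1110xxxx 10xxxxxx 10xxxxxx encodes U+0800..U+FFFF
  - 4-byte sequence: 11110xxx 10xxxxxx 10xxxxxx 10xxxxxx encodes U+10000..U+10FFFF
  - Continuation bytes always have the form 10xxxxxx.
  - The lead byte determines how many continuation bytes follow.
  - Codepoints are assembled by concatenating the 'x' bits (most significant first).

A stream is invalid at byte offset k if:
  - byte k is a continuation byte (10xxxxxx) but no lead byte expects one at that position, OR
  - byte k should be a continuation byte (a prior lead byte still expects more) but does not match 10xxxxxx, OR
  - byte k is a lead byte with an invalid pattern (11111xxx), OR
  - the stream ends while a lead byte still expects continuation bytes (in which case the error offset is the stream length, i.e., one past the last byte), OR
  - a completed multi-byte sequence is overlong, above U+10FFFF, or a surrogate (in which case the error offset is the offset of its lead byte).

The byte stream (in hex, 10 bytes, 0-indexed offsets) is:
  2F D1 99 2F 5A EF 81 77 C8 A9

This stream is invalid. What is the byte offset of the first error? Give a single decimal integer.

Byte[0]=2F: 1-byte ASCII. cp=U+002F
Byte[1]=D1: 2-byte lead, need 1 cont bytes. acc=0x11
Byte[2]=99: continuation. acc=(acc<<6)|0x19=0x459
Completed: cp=U+0459 (starts at byte 1)
Byte[3]=2F: 1-byte ASCII. cp=U+002F
Byte[4]=5A: 1-byte ASCII. cp=U+005A
Byte[5]=EF: 3-byte lead, need 2 cont bytes. acc=0xF
Byte[6]=81: continuation. acc=(acc<<6)|0x01=0x3C1
Byte[7]=77: expected 10xxxxxx continuation. INVALID

Answer: 7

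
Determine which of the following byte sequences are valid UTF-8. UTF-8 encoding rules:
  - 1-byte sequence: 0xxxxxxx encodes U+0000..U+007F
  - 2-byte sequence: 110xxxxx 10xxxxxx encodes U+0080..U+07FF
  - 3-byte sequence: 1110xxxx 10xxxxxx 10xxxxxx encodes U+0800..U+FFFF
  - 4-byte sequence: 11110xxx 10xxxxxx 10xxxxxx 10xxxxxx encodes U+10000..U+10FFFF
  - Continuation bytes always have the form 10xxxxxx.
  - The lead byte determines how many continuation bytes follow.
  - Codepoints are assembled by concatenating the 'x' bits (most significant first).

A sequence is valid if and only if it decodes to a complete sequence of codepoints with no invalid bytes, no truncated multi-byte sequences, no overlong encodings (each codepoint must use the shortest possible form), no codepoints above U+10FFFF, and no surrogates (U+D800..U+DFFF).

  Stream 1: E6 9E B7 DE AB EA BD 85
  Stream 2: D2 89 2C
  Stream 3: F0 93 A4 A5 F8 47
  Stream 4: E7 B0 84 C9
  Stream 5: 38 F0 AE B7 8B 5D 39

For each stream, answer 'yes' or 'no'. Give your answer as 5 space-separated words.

Answer: yes yes no no yes

Derivation:
Stream 1: decodes cleanly. VALID
Stream 2: decodes cleanly. VALID
Stream 3: error at byte offset 4. INVALID
Stream 4: error at byte offset 4. INVALID
Stream 5: decodes cleanly. VALID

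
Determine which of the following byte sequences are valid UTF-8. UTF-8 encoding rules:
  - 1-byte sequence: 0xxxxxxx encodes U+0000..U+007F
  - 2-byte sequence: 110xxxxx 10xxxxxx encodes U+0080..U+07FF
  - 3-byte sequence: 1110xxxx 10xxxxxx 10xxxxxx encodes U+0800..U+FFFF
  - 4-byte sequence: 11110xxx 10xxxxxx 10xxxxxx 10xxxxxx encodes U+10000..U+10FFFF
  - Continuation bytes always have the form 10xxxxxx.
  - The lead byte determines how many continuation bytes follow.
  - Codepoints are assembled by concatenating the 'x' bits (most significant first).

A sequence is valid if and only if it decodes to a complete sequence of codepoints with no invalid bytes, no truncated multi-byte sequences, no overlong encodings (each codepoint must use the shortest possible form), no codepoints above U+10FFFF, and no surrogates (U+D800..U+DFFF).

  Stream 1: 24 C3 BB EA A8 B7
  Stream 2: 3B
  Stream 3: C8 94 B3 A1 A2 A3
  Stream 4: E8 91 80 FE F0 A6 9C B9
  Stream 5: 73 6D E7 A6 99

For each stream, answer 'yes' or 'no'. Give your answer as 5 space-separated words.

Stream 1: decodes cleanly. VALID
Stream 2: decodes cleanly. VALID
Stream 3: error at byte offset 2. INVALID
Stream 4: error at byte offset 3. INVALID
Stream 5: decodes cleanly. VALID

Answer: yes yes no no yes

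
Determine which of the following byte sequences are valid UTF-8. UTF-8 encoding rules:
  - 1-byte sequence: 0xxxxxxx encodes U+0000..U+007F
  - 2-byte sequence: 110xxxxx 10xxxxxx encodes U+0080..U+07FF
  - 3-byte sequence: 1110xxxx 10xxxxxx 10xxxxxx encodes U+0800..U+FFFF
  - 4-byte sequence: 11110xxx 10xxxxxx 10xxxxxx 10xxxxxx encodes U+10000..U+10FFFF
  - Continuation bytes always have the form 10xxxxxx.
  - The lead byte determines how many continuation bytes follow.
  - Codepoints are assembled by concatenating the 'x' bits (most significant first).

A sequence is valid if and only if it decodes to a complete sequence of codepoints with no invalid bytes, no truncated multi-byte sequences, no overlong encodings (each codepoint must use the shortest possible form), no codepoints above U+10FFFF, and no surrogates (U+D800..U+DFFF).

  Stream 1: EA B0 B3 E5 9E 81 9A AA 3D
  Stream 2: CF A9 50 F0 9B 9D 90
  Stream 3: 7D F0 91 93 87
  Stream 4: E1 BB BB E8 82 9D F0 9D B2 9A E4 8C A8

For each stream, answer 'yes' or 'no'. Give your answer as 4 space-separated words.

Answer: no yes yes yes

Derivation:
Stream 1: error at byte offset 6. INVALID
Stream 2: decodes cleanly. VALID
Stream 3: decodes cleanly. VALID
Stream 4: decodes cleanly. VALID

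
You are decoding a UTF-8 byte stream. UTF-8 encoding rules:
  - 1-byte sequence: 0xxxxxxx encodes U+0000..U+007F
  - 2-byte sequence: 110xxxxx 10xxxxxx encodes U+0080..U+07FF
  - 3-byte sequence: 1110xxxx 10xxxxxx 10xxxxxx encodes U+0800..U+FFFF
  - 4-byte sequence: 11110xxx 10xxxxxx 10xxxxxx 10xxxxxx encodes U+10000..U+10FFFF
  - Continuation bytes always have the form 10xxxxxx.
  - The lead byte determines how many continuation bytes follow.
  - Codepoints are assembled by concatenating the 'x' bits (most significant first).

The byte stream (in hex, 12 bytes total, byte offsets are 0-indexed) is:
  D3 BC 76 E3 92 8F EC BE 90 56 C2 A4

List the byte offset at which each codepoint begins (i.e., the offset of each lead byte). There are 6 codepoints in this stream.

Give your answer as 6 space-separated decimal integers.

Byte[0]=D3: 2-byte lead, need 1 cont bytes. acc=0x13
Byte[1]=BC: continuation. acc=(acc<<6)|0x3C=0x4FC
Completed: cp=U+04FC (starts at byte 0)
Byte[2]=76: 1-byte ASCII. cp=U+0076
Byte[3]=E3: 3-byte lead, need 2 cont bytes. acc=0x3
Byte[4]=92: continuation. acc=(acc<<6)|0x12=0xD2
Byte[5]=8F: continuation. acc=(acc<<6)|0x0F=0x348F
Completed: cp=U+348F (starts at byte 3)
Byte[6]=EC: 3-byte lead, need 2 cont bytes. acc=0xC
Byte[7]=BE: continuation. acc=(acc<<6)|0x3E=0x33E
Byte[8]=90: continuation. acc=(acc<<6)|0x10=0xCF90
Completed: cp=U+CF90 (starts at byte 6)
Byte[9]=56: 1-byte ASCII. cp=U+0056
Byte[10]=C2: 2-byte lead, need 1 cont bytes. acc=0x2
Byte[11]=A4: continuation. acc=(acc<<6)|0x24=0xA4
Completed: cp=U+00A4 (starts at byte 10)

Answer: 0 2 3 6 9 10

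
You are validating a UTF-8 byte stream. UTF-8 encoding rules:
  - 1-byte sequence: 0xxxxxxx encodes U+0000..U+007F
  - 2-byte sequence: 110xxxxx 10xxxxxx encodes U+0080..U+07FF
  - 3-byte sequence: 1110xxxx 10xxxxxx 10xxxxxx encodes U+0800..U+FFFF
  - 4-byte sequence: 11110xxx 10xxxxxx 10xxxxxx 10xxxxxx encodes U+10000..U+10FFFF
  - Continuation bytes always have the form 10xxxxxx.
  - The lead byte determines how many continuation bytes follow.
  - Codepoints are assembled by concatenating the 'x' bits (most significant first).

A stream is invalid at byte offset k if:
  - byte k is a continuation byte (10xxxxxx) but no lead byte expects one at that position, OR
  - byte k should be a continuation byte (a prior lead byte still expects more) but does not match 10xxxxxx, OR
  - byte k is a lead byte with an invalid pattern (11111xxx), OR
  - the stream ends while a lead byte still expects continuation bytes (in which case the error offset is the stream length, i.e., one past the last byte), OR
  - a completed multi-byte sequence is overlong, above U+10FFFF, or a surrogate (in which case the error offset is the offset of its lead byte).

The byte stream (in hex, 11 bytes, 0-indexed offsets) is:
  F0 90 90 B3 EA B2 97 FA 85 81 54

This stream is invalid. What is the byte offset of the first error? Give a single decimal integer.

Byte[0]=F0: 4-byte lead, need 3 cont bytes. acc=0x0
Byte[1]=90: continuation. acc=(acc<<6)|0x10=0x10
Byte[2]=90: continuation. acc=(acc<<6)|0x10=0x410
Byte[3]=B3: continuation. acc=(acc<<6)|0x33=0x10433
Completed: cp=U+10433 (starts at byte 0)
Byte[4]=EA: 3-byte lead, need 2 cont bytes. acc=0xA
Byte[5]=B2: continuation. acc=(acc<<6)|0x32=0x2B2
Byte[6]=97: continuation. acc=(acc<<6)|0x17=0xAC97
Completed: cp=U+AC97 (starts at byte 4)
Byte[7]=FA: INVALID lead byte (not 0xxx/110x/1110/11110)

Answer: 7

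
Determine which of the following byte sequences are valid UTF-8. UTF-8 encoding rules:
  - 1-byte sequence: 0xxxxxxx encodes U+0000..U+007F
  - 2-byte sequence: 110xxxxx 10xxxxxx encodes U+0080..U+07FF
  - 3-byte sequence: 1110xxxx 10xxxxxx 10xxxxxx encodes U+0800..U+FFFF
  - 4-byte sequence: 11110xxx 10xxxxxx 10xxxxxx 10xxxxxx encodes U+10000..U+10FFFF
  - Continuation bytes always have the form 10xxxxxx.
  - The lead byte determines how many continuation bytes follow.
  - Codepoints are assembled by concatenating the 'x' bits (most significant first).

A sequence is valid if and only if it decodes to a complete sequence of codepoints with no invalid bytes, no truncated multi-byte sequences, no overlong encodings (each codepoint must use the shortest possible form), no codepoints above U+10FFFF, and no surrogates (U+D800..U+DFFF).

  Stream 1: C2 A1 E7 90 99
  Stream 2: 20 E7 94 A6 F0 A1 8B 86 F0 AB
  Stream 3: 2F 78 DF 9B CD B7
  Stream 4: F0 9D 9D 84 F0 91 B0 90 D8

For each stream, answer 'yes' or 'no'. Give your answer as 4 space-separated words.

Stream 1: decodes cleanly. VALID
Stream 2: error at byte offset 10. INVALID
Stream 3: decodes cleanly. VALID
Stream 4: error at byte offset 9. INVALID

Answer: yes no yes no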